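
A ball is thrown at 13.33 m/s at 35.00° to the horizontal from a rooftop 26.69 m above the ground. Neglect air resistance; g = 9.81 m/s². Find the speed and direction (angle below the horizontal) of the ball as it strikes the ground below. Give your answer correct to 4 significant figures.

v_x = 13.33 cos 35.00° = 10.919 m/s (constant).
|v_y| at impact = √((7.6458)² + 2×9.81×26.69) = 24.127 m/s.
Speed = √(10.919² + 24.127²) = 26.48 m/s; angle = arctan(24.127/10.919) = 65.65° below horizontal.

26.48 m/s at 65.65° below the horizontal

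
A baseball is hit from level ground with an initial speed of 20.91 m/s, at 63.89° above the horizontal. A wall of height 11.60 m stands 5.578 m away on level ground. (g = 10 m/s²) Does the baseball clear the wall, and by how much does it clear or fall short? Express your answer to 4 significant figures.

No — it falls 2.056 m short of clearing the wall.

v_x = 20.91 cos 63.89° = 9.2024 m/s; v_y0 = 20.91 sin 63.89° = 18.776 m/s.
Time to reach the wall: t = 5.578 / 9.2024 = 0.60615 s.
Height at that point: y = 18.776×0.60615 − 5.000×0.60615² = 9.5440 m.
That is 11.60 − 9.5440 = 2.056 m below the top of the wall, so the baseball does not clear it.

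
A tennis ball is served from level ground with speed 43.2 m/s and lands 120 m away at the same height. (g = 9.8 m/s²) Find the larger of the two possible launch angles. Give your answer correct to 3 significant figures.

70.5°

Level-ground range: R = v₀² sin(2θ)/g ⇒ sin 2θ = R g / v₀² = 120×9.8/43.2² = 0.6301.
2θ = arcsin(0.6301) = 39.06° or 180° − 39.06° = 140.94°.
So θ = 19.5° or θ = 70.5°.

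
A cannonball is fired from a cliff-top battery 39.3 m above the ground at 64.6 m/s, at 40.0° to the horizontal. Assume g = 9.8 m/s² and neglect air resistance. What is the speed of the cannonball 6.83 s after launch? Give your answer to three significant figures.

v_x = 64.6 cos 40.0° = 49.49 m/s (constant).
v_y(t) = 64.6 sin 40.0° − g t = 41.52 − 9.8 × 6.83 = -25.41 m/s.
Speed = √(v_x² + v_y²) = √(2449 + 645.7) = 55.6 m/s.

55.6 m/s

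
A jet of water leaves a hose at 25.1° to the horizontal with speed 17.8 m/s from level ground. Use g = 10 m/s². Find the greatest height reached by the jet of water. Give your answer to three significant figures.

Vertical component of launch velocity: v_y = 17.8 sin 25.1° = 7.551 m/s.
At the highest point the vertical velocity is zero, so v_y² = 2 g h_max.
h_max = (7.551)² / (2 × 10) = 57.02 / 20.00 = 2.85 m.

2.85 m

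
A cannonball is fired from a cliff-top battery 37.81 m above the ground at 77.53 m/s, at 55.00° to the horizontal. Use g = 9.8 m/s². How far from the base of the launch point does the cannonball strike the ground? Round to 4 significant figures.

Components: v_x = 77.53 cos 55.00° = 44.469 m/s, v_y = 77.53 sin 55.00° = 63.509 m/s.
Vertical: 0 = 37.81 + 63.509 t − ½(9.8) t² ⇒ 4.900 t² − 63.509 t − 37.81 = 0.
t = [63.509 + √(4033.4 + 741.08)] / 9.800 = 13.531 s.
Horizontal: R = v_x · t = 44.469 × 13.531 = 601.7 m.

601.7 m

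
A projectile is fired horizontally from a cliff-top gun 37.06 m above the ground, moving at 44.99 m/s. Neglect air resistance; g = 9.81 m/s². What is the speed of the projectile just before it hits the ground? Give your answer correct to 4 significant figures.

52.45 m/s

Fall time: t = √(2 × 37.06 / 9.81) = 2.7487 s.
At impact: v_x = 44.99 m/s (unchanged), v_y = g t = 9.81 × 2.7487 = 26.965 m/s.
Speed = √(v_x² + v_y²) = √(2024.1 + 727.11) = 52.45 m/s.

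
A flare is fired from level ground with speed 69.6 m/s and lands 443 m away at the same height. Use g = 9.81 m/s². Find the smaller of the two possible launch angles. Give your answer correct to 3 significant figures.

31.9°

Level-ground range: R = v₀² sin(2θ)/g ⇒ sin 2θ = R g / v₀² = 443×9.81/69.6² = 0.8971.
2θ = arcsin(0.8971) = 63.78° or 180° − 63.78° = 116.22°.
So θ = 31.9° or θ = 58.1°.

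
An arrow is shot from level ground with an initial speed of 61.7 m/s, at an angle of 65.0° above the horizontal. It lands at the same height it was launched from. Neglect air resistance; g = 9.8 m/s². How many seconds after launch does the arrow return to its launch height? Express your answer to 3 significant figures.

11.4 s

Vertical component: v_y = 61.7 sin 65.0° = 55.92 m/s.
For a projectile landing at launch height, time of flight is t = 2 v_y / g = 2 × 55.92 / 9.8 = 11.4 s.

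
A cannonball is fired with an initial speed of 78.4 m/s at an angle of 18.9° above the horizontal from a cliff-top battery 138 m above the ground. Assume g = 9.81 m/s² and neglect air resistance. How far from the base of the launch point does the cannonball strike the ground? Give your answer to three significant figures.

630 m

Components: v_x = 78.4 cos 18.9° = 74.17 m/s, v_y = 78.4 sin 18.9° = 25.40 m/s.
Vertical: 0 = 138 + 25.40 t − ½(9.81) t² ⇒ 4.905 t² − 25.40 t − 138 = 0.
t = [25.40 + √(645.2 + 2708)] / 9.810 = 8.492 s.
Horizontal: R = v_x · t = 74.17 × 8.492 = 630 m.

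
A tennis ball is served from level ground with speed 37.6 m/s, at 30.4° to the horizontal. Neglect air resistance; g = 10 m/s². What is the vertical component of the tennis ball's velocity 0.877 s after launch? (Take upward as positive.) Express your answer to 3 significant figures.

Initial vertical component: v_y0 = 37.6 sin 30.4° = 19.03 m/s.
v_y(t) = v_y0 − g t = 19.03 − 10 × 0.877 = 10.3 m/s.

10.3 m/s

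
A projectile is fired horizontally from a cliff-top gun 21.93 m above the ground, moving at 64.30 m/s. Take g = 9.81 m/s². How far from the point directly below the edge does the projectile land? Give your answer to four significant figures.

136.0 m

Initial vertical velocity is zero, so the fall time comes from h = ½ g t²: t = √(2 × 21.93 / 9.81) = 2.1145 s.
Horizontal motion is uniform at 64.30 m/s, so x = 64.30 × 2.1145 = 136.0 m.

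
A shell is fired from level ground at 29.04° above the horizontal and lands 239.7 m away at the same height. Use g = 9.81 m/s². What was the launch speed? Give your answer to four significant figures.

52.63 m/s

On level ground, R = v₀² sin(2θ) / g, so v₀ = √(R g / sin 2θ).
sin(2 × 29.04°) = 0.8488.
v₀ = √(239.7 × 9.81 / 0.8488) = √2770.3 = 52.63 m/s.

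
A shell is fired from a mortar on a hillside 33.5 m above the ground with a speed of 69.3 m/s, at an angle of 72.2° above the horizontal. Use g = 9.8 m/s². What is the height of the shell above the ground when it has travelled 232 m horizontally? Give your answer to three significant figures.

v_x = 69.3 cos 72.2° = 21.18 m/s, v_y0 = 69.3 sin 72.2° = 65.98 m/s.
Time to reach x = 232 m: t = x / v_x = 232 / 21.18 = 10.95 s.
y = 33.5 + v_y0 t − ½ g t² = 33.5 + 65.98×10.95 − 4.900×10.95² = 168 m.

168 m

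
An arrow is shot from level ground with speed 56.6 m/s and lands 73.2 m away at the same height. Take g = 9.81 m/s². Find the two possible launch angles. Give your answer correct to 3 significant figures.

Level-ground range: R = v₀² sin(2θ)/g ⇒ sin 2θ = R g / v₀² = 73.2×9.81/56.6² = 0.2242.
2θ = arcsin(0.2242) = 12.96° or 180° − 12.96° = 167.04°.
So θ = 6.48° or θ = 83.5°.

6.48° and 83.5°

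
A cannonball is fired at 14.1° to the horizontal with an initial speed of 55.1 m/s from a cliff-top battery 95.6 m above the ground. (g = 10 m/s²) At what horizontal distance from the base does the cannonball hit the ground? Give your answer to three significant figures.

316 m

Components: v_x = 55.1 cos 14.1° = 53.44 m/s, v_y = 55.1 sin 14.1° = 13.42 m/s.
Vertical: 0 = 95.6 + 13.42 t − ½(10) t² ⇒ 5.000 t² − 13.42 t − 95.6 = 0.
t = [13.42 + √(180.1 + 1912)] / 10.00 = 5.916 s.
Horizontal: R = v_x · t = 53.44 × 5.916 = 316 m.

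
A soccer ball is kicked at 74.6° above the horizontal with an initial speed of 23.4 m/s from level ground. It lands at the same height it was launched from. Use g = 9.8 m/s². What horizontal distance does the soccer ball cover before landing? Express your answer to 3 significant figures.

28.6 m

Components: v_x = 23.4 cos 74.6° = 6.214 m/s, v_y = 23.4 sin 74.6° = 22.56 m/s.
Time of flight (same landing height): t = 2 v_y / g = 2 × 22.56 / 9.8 = 4.604 s.
Range: R = v_x · t = 6.214 × 4.604 = 28.6 m.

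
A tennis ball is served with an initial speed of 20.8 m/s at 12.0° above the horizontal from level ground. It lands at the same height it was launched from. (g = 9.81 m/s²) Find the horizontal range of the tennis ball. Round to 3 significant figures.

17.9 m

For level ground, R = v₀² sin(2θ) / g.
sin(2 × 12.0°) = sin 24.00° = 0.4067.
R = (20.8)² × 0.4067 / 9.81 = 17.9 m.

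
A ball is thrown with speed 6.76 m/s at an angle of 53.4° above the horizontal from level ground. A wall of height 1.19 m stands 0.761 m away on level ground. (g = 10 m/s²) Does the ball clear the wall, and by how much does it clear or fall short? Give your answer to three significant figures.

v_x = 6.76 cos 53.4° = 4.030 m/s; v_y0 = 6.76 sin 53.4° = 5.427 m/s.
Time to reach the wall: t = 0.761 / 4.030 = 0.1888 s.
Height at that point: y = 5.427×0.1888 − 5.000×0.1888² = 0.8464 m.
That is 1.19 − 0.8464 = 0.344 m below the top of the wall, so the ball does not clear it.

No — it falls 0.344 m short of clearing the wall.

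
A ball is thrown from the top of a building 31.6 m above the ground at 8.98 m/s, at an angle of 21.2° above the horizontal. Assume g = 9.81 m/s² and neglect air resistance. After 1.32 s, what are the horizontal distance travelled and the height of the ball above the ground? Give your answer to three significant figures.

x = 11.1 m, y = 27.3 m

v_x = 8.98 cos 21.2° = 8.372 m/s; v_y0 = 8.98 sin 21.2° = 3.247 m/s.
x = v_x t = 8.372 × 1.32 = 11.1 m.
y = 31.6 + v_y0 t − ½ g t² = 27.3 m.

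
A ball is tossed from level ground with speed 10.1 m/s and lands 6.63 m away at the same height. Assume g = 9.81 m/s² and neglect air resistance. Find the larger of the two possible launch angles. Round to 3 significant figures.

Level-ground range: R = v₀² sin(2θ)/g ⇒ sin 2θ = R g / v₀² = 6.63×9.81/10.1² = 0.6376.
2θ = arcsin(0.6376) = 39.61° or 180° − 39.61° = 140.39°.
So θ = 19.8° or θ = 70.2°.

70.2°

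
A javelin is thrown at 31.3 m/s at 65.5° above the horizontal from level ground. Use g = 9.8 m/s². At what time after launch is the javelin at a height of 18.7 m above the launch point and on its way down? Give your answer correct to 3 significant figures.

v_y0 = 31.3 sin 65.5° = 28.48 m/s.
Set y = v_y0 t − ½ g t² = 18.7: 4.900 t² − 28.48 t + 18.7 = 0.
t = [28.48 ± √(811.1 − 366.5)] / 9.8 = (28.48 ± 21.09) / 9.8, giving t = 0.754 s or t = 5.06 s.
On the way down corresponds to the larger root: t = 5.06 s.

5.06 s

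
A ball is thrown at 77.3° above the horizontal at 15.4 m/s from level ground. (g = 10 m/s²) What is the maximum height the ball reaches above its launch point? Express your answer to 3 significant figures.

Vertical component of launch velocity: v_y = 15.4 sin 77.3° = 15.02 m/s.
At the highest point the vertical velocity is zero, so v_y² = 2 g h_max.
h_max = (15.02)² / (2 × 10) = 225.6 / 20.00 = 11.3 m.

11.3 m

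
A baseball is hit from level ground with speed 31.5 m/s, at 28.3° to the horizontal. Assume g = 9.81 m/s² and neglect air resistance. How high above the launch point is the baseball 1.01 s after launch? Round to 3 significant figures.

10.1 m

v_y0 = 31.5 sin 28.3° = 14.93 m/s.
y(t) = v_y0 t − ½ g t² = 14.93×1.01 − 4.905×1.01² = 10.1 m.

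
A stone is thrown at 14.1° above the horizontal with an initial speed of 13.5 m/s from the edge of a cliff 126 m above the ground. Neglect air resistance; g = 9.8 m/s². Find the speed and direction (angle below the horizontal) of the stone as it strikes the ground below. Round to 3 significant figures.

v_x = 13.5 cos 14.1° = 13.09 m/s (constant).
|v_y| at impact = √((3.289)² + 2×9.8×126) = 49.80 m/s.
Speed = √(13.09² + 49.80²) = 51.5 m/s; angle = arctan(49.80/13.09) = 75.3° below horizontal.

51.5 m/s at 75.3° below the horizontal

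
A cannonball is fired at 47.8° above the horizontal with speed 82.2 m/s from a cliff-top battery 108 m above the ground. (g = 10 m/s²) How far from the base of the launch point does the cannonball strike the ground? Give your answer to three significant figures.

759 m

Components: v_x = 82.2 cos 47.8° = 55.22 m/s, v_y = 82.2 sin 47.8° = 60.89 m/s.
Vertical: 0 = 108 + 60.89 t − ½(10) t² ⇒ 5.000 t² − 60.89 t − 108 = 0.
t = [60.89 + √(3708 + 2160)] / 10.00 = 13.75 s.
Horizontal: R = v_x · t = 55.22 × 13.75 = 759 m.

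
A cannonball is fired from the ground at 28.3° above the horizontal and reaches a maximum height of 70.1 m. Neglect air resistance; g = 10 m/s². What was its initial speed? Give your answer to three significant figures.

At maximum height v_y = 0, so (v₀ sin θ)² = 2 g H.
v₀ sin 28.3° = √(2 × 10 × 70.1) = 37.44 m/s.
v₀ = 37.44 / sin 28.3° = 37.44 / 0.4741 = 79.0 m/s.

79.0 m/s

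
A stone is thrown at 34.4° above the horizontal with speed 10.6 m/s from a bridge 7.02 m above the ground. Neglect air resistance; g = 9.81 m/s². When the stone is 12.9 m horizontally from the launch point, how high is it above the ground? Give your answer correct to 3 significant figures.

5.18 m

v_x = 10.6 cos 34.4° = 8.746 m/s, v_y0 = 10.6 sin 34.4° = 5.989 m/s.
Time to reach x = 12.9 m: t = x / v_x = 12.9 / 8.746 = 1.475 s.
y = 7.02 + v_y0 t − ½ g t² = 7.02 + 5.989×1.475 − 4.905×1.475² = 5.18 m.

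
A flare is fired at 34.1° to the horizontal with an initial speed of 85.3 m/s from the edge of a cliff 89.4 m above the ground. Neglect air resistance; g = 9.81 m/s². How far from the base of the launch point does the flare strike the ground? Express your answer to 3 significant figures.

Components: v_x = 85.3 cos 34.1° = 70.63 m/s, v_y = 85.3 sin 34.1° = 47.82 m/s.
Vertical: 0 = 89.4 + 47.82 t − ½(9.81) t² ⇒ 4.905 t² − 47.82 t − 89.4 = 0.
t = [47.82 + √(2287 + 1754)] / 9.810 = 11.35 s.
Horizontal: R = v_x · t = 70.63 × 11.35 = 802 m.

802 m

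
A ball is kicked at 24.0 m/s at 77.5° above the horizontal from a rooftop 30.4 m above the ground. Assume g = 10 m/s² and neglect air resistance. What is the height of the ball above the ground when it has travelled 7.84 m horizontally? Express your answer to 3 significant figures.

54.4 m

v_x = 24.0 cos 77.5° = 5.195 m/s, v_y0 = 24.0 sin 77.5° = 23.43 m/s.
Time to reach x = 7.84 m: t = x / v_x = 7.84 / 5.195 = 1.509 s.
y = 30.4 + v_y0 t − ½ g t² = 30.4 + 23.43×1.509 − 5.000×1.509² = 54.4 m.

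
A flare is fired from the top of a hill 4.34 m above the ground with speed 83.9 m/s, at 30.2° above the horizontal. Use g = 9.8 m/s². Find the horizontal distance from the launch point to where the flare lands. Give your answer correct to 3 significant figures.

Components: v_x = 83.9 cos 30.2° = 72.51 m/s, v_y = 83.9 sin 30.2° = 42.20 m/s.
Vertical: 0 = 4.34 + 42.20 t − ½(9.8) t² ⇒ 4.900 t² − 42.20 t − 4.34 = 0.
t = [42.20 + √(1781 + 85.06)] / 9.800 = 8.714 s.
Horizontal: R = v_x · t = 72.51 × 8.714 = 632 m.

632 m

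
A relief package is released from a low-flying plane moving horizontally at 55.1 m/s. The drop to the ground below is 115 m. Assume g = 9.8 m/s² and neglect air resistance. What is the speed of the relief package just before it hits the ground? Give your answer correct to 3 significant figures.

Fall time: t = √(2 × 115 / 9.8) = 4.845 s.
At impact: v_x = 55.1 m/s (unchanged), v_y = g t = 9.8 × 4.845 = 47.48 m/s.
Speed = √(v_x² + v_y²) = √(3036 + 2254) = 72.7 m/s.

72.7 m/s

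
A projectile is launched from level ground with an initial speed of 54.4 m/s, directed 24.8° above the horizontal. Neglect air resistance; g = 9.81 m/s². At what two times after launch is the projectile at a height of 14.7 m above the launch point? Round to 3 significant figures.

v_y0 = 54.4 sin 24.8° = 22.82 m/s.
Set y = v_y0 t − ½ g t² = 14.7: 4.905 t² − 22.82 t + 14.7 = 0.
t = [22.82 ± √(520.8 − 288.4)] / 9.81 = (22.82 ± 15.24) / 9.81, giving t = 0.773 s or t = 3.88 s.
So the projectile is at 14.7 m at t = 0.773 s (rising) and t = 3.88 s (falling).

0.773 s and 3.88 s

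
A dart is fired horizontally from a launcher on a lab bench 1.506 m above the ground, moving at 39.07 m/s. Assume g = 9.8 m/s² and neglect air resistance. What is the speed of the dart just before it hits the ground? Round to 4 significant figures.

39.45 m/s

Fall time: t = √(2 × 1.506 / 9.8) = 0.55439 s.
At impact: v_x = 39.07 m/s (unchanged), v_y = g t = 9.8 × 0.55439 = 5.4330 m/s.
Speed = √(v_x² + v_y²) = √(1526.5 + 29.517) = 39.45 m/s.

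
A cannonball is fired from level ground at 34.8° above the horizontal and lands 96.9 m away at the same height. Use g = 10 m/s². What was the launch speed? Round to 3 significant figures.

32.2 m/s

On level ground, R = v₀² sin(2θ) / g, so v₀ = √(R g / sin 2θ).
sin(2 × 34.8°) = 0.9373.
v₀ = √(96.9 × 10 / 0.9373) = √1034 = 32.2 m/s.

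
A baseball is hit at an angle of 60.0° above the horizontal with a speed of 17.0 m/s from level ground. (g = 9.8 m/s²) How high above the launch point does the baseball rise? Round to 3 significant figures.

11.1 m

Vertical component of launch velocity: v_y = 17.0 sin 60.0° = 14.72 m/s.
At the highest point the vertical velocity is zero, so v_y² = 2 g h_max.
h_max = (14.72)² / (2 × 9.8) = 216.7 / 19.60 = 11.1 m.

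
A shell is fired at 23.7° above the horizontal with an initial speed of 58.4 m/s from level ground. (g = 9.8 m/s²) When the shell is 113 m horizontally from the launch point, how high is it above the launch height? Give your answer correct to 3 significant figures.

27.7 m

v_x = 58.4 cos 23.7° = 53.47 m/s, v_y0 = 58.4 sin 23.7° = 23.47 m/s.
Time to reach x = 113 m: t = x / v_x = 113 / 53.47 = 2.113 s.
y = v_y0 t − ½ g t² = 23.47×2.113 − 4.900×2.113² = 27.7 m.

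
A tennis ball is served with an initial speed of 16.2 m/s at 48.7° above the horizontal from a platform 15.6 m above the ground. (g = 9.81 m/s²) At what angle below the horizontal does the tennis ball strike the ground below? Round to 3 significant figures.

63.4°

v_x = 16.2 cos 48.7° = 10.69 m/s.
At impact |v_y| = √(v_y0² + 2 g h) = √(12.17² + 2×9.81×15.6) = 21.31 m/s.
Angle below horizontal = arctan(|v_y| / v_x) = arctan(21.31 / 10.69) = 63.4°.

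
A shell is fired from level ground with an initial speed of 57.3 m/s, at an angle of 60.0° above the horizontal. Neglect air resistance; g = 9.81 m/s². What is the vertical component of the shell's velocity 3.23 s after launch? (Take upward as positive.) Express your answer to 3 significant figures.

Initial vertical component: v_y0 = 57.3 sin 60.0° = 49.62 m/s.
v_y(t) = v_y0 − g t = 49.62 − 9.81 × 3.23 = 17.9 m/s.

17.9 m/s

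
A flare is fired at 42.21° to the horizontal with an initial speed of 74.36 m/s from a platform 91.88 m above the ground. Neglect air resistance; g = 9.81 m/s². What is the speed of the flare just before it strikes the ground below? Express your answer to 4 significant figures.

85.63 m/s

v_x = 74.36 cos 42.21° = 55.078 m/s is unchanged throughout.
For the vertical component, v_y² = v_y0² + 2 g h = (49.959)² + 2×9.81×91.88 = 4298.6, so |v_y| = 65.564 m/s.
Impact speed = √(v_x² + v_y²) = √(3033.6 + 4298.6) = 85.63 m/s.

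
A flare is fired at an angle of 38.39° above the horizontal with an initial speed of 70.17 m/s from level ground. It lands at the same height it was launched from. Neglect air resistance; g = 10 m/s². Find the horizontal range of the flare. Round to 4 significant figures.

For level ground, R = v₀² sin(2θ) / g.
sin(2 × 38.39°) = sin 76.780° = 0.9735.
R = (70.17)² × 0.9735 / 10 = 479.3 m.

479.3 m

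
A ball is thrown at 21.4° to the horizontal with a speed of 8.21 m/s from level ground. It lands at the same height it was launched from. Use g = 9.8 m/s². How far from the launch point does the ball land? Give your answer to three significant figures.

For level ground, R = v₀² sin(2θ) / g.
sin(2 × 21.4°) = sin 42.80° = 0.6794.
R = (8.21)² × 0.6794 / 9.8 = 4.67 m.

4.67 m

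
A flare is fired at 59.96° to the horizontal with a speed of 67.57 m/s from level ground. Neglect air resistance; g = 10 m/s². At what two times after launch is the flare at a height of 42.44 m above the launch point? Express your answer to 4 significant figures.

0.7772 s and 10.92 s

v_y0 = 67.57 sin 59.96° = 58.494 m/s.
Set y = v_y0 t − ½ g t² = 42.44: 5.000 t² − 58.494 t + 42.44 = 0.
t = [58.494 ± √(3421.5 − 848.80)] / 10 = (58.494 ± 50.722) / 10, giving t = 0.7772 s or t = 10.92 s.
So the flare is at 42.44 m at t = 0.7772 s (rising) and t = 10.92 s (falling).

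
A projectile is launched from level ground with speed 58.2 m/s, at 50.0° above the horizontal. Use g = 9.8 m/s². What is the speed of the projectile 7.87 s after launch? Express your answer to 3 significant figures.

v_x = 58.2 cos 50.0° = 37.41 m/s (constant).
v_y(t) = 58.2 sin 50.0° − g t = 44.58 − 9.8 × 7.87 = -32.55 m/s.
Speed = √(v_x² + v_y²) = √(1400 + 1060) = 49.6 m/s.

49.6 m/s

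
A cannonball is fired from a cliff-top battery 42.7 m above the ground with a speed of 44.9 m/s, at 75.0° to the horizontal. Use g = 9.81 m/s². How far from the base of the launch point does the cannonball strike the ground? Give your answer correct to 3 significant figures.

Components: v_x = 44.9 cos 75.0° = 11.62 m/s, v_y = 44.9 sin 75.0° = 43.37 m/s.
Vertical: 0 = 42.7 + 43.37 t − ½(9.81) t² ⇒ 4.905 t² − 43.37 t − 42.7 = 0.
t = [43.37 + √(1881 + 837.8)] / 9.810 = 9.736 s.
Horizontal: R = v_x · t = 11.62 × 9.736 = 113 m.

113 m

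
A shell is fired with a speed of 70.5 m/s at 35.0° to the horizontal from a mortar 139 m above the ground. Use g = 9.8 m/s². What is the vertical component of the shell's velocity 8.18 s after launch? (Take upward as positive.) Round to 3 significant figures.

Initial vertical component: v_y0 = 70.5 sin 35.0° = 40.44 m/s.
v_y(t) = v_y0 − g t = 40.44 − 9.8 × 8.18 = -39.7 m/s.

-39.7 m/s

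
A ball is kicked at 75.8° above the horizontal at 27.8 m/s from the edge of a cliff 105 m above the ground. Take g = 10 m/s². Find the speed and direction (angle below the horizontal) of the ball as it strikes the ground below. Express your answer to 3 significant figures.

v_x = 27.8 cos 75.8° = 6.820 m/s (constant).
|v_y| at impact = √((26.95)² + 2×10×105) = 53.16 m/s.
Speed = √(6.820² + 53.16²) = 53.6 m/s; angle = arctan(53.16/6.820) = 82.7° below horizontal.

53.6 m/s at 82.7° below the horizontal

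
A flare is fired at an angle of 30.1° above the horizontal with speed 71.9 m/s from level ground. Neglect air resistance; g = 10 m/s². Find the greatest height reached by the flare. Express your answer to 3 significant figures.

65.0 m

Vertical component of launch velocity: v_y = 71.9 sin 30.1° = 36.06 m/s.
At the highest point the vertical velocity is zero, so v_y² = 2 g h_max.
h_max = (36.06)² / (2 × 10) = 1300 / 20.00 = 65.0 m.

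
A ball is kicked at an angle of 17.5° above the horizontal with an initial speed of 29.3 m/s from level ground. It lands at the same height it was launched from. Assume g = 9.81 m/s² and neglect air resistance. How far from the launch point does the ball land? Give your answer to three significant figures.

50.2 m

Components: v_x = 29.3 cos 17.5° = 27.94 m/s, v_y = 29.3 sin 17.5° = 8.811 m/s.
Time of flight (same landing height): t = 2 v_y / g = 2 × 8.811 / 9.81 = 1.796 s.
Range: R = v_x · t = 27.94 × 1.796 = 50.2 m.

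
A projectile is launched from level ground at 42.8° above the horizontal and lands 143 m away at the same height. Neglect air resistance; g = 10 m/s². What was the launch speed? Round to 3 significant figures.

On level ground, R = v₀² sin(2θ) / g, so v₀ = √(R g / sin 2θ).
sin(2 × 42.8°) = 0.9971.
v₀ = √(143 × 10 / 0.9971) = √1434 = 37.9 m/s.

37.9 m/s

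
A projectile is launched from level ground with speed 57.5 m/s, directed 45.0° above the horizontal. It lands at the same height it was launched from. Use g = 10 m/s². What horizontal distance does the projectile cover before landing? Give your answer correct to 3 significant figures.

Components: v_x = 57.5 cos 45.0° = 40.66 m/s, v_y = 57.5 sin 45.0° = 40.66 m/s.
Time of flight (same landing height): t = 2 v_y / g = 2 × 40.66 / 10 = 8.132 s.
Range: R = v_x · t = 40.66 × 8.132 = 331 m.

331 m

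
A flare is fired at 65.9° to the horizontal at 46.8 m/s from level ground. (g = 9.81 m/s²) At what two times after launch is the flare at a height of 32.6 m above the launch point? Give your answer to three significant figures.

0.845 s and 7.86 s

v_y0 = 46.8 sin 65.9° = 42.72 m/s.
Set y = v_y0 t − ½ g t² = 32.6: 4.905 t² − 42.72 t + 32.6 = 0.
t = [42.72 ± √(1825 − 639.6)] / 9.81 = (42.72 ± 34.43) / 9.81, giving t = 0.845 s or t = 7.86 s.
So the flare is at 32.6 m at t = 0.845 s (rising) and t = 7.86 s (falling).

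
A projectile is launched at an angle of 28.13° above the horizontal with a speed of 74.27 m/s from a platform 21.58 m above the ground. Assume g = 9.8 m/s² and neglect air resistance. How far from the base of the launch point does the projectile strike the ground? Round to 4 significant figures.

Components: v_x = 74.27 cos 28.13° = 65.497 m/s, v_y = 74.27 sin 28.13° = 35.016 m/s.
Vertical: 0 = 21.58 + 35.016 t − ½(9.8) t² ⇒ 4.900 t² − 35.016 t − 21.58 = 0.
t = [35.016 + √(1226.1 + 422.97)] / 9.800 = 7.7168 s.
Horizontal: R = v_x · t = 65.497 × 7.7168 = 505.4 m.

505.4 m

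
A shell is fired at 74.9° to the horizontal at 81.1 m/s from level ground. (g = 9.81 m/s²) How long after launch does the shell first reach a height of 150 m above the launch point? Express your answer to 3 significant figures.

2.23 s

v_y0 = 81.1 sin 74.9° = 78.30 m/s.
Set y = v_y0 t − ½ g t² = 150: 4.905 t² − 78.30 t + 150 = 0.
t = [78.30 ± √(6131 − 2943)] / 9.81 = (78.30 ± 56.46) / 9.81, giving t = 2.23 s or t = 13.7 s.
The shell is on the way up at the first time, so t = 2.23 s.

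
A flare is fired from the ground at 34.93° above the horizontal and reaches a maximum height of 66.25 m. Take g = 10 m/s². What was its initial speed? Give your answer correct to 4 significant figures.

At maximum height v_y = 0, so (v₀ sin θ)² = 2 g H.
v₀ sin 34.93° = √(2 × 10 × 66.25) = 36.401 m/s.
v₀ = 36.401 / sin 34.93° = 36.401 / 0.5726 = 63.57 m/s.

63.57 m/s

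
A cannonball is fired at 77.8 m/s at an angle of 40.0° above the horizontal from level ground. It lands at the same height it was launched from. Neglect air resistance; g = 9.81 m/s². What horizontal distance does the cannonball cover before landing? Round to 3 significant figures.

Components: v_x = 77.8 cos 40.0° = 59.60 m/s, v_y = 77.8 sin 40.0° = 50.01 m/s.
Time of flight (same landing height): t = 2 v_y / g = 2 × 50.01 / 9.81 = 10.20 s.
Range: R = v_x · t = 59.60 × 10.20 = 608 m.

608 m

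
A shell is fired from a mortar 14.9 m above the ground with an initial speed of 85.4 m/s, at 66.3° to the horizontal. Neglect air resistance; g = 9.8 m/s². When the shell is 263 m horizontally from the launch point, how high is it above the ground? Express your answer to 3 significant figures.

v_x = 85.4 cos 66.3° = 34.33 m/s, v_y0 = 85.4 sin 66.3° = 78.20 m/s.
Time to reach x = 263 m: t = x / v_x = 263 / 34.33 = 7.661 s.
y = 14.9 + v_y0 t − ½ g t² = 14.9 + 78.20×7.661 − 4.900×7.661² = 326 m.

326 m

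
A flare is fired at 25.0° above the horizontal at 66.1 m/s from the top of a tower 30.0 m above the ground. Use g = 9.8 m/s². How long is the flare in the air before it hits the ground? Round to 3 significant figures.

6.63 s

Vertical component: v_y = 66.1 sin 25.0° = 27.94 m/s.
Taking up as positive with launch at y = 30.0 m, landing at y = 0: 0 = 30.0 + 27.94 t − ½(9.8) t².
Solving 4.900 t² − 27.94 t − 30.0 = 0 gives t = [27.94 + √(27.94² + 4·4.900·30.0)] / 9.800 = 6.63 s.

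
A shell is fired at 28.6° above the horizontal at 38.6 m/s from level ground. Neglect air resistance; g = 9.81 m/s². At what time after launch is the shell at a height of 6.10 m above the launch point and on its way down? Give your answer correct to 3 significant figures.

v_y0 = 38.6 sin 28.6° = 18.48 m/s.
Set y = v_y0 t − ½ g t² = 6.10: 4.905 t² − 18.48 t + 6.10 = 0.
t = [18.48 ± √(341.5 − 119.7)] / 9.81 = (18.48 ± 14.89) / 9.81, giving t = 0.366 s or t = 3.40 s.
On the way down corresponds to the larger root: t = 3.40 s.

3.40 s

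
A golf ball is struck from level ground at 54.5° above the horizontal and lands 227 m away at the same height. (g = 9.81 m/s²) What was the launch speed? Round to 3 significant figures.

On level ground, R = v₀² sin(2θ) / g, so v₀ = √(R g / sin 2θ).
sin(2 × 54.5°) = 0.9455.
v₀ = √(227 × 9.81 / 0.9455) = √2355 = 48.5 m/s.

48.5 m/s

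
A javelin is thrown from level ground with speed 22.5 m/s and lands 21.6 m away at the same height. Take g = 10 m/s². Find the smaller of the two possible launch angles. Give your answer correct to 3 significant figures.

Level-ground range: R = v₀² sin(2θ)/g ⇒ sin 2θ = R g / v₀² = 21.6×10/22.5² = 0.4267.
2θ = arcsin(0.4267) = 25.26° or 180° − 25.26° = 154.74°.
So θ = 12.6° or θ = 77.4°.

12.6°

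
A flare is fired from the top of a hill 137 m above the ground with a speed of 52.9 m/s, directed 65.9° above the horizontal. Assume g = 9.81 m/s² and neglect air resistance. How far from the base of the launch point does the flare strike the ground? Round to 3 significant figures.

262 m

Components: v_x = 52.9 cos 65.9° = 21.60 m/s, v_y = 52.9 sin 65.9° = 48.29 m/s.
Vertical: 0 = 137 + 48.29 t − ½(9.81) t² ⇒ 4.905 t² − 48.29 t − 137 = 0.
t = [48.29 + √(2332 + 2688)] / 9.810 = 12.14 s.
Horizontal: R = v_x · t = 21.60 × 12.14 = 262 m.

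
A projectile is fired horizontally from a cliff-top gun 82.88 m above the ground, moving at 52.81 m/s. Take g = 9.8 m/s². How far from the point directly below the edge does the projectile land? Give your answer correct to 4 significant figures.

217.2 m

Initial vertical velocity is zero, so the fall time comes from h = ½ g t²: t = √(2 × 82.88 / 9.8) = 4.1127 s.
Horizontal motion is uniform at 52.81 m/s, so x = 52.81 × 4.1127 = 217.2 m.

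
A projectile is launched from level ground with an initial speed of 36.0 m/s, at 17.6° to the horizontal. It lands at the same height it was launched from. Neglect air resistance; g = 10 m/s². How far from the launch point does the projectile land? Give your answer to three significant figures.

74.7 m

For level ground, R = v₀² sin(2θ) / g.
sin(2 × 17.6°) = sin 35.20° = 0.5764.
R = (36.0)² × 0.5764 / 10 = 74.7 m.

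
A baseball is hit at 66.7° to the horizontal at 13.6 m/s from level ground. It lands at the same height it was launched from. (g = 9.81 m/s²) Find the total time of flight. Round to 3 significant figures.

Vertical component: v_y = 13.6 sin 66.7° = 12.49 m/s.
For a projectile landing at launch height, time of flight is t = 2 v_y / g = 2 × 12.49 / 9.81 = 2.55 s.

2.55 s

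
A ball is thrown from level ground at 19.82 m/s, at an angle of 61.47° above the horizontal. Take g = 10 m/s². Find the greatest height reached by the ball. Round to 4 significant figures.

15.16 m

Vertical component of launch velocity: v_y = 19.82 sin 61.47° = 17.413 m/s.
At the highest point the vertical velocity is zero, so v_y² = 2 g h_max.
h_max = (17.413)² / (2 × 10) = 303.21 / 20.00 = 15.16 m.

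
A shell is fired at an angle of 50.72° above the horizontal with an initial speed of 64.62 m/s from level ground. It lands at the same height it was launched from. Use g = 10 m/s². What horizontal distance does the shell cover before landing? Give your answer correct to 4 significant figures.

Components: v_x = 64.62 cos 50.72° = 40.912 m/s, v_y = 64.62 sin 50.72° = 50.020 m/s.
Time of flight (same landing height): t = 2 v_y / g = 2 × 50.020 / 10 = 10.004 s.
Range: R = v_x · t = 40.912 × 10.004 = 409.3 m.

409.3 m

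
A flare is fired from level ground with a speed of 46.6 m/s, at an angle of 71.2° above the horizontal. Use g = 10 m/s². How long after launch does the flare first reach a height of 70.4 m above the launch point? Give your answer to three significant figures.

v_y0 = 46.6 sin 71.2° = 44.11 m/s.
Set y = v_y0 t − ½ g t² = 70.4: 5.000 t² − 44.11 t + 70.4 = 0.
t = [44.11 ± √(1946 − 1408)] / 10 = (44.11 ± 23.19) / 10, giving t = 2.09 s or t = 6.73 s.
The flare is on the way up at the first time, so t = 2.09 s.

2.09 s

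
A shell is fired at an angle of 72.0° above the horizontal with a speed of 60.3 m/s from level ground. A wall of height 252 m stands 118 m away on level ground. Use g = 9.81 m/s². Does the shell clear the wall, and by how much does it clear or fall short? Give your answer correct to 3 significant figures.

v_x = 60.3 cos 72.0° = 18.63 m/s; v_y0 = 60.3 sin 72.0° = 57.35 m/s.
Time to reach the wall: t = 118 / 18.63 = 6.334 s.
Height at that point: y = 57.35×6.334 − 4.905×6.334² = 166.5 m.
That is 252 − 166.5 = 85.5 m below the top of the wall, so the shell does not clear it.

No — it falls 85.5 m short of clearing the wall.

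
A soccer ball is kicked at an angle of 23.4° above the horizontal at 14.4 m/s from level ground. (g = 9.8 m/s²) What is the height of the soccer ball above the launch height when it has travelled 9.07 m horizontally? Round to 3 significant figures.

1.62 m

v_x = 14.4 cos 23.4° = 13.22 m/s, v_y0 = 14.4 sin 23.4° = 5.719 m/s.
Time to reach x = 9.07 m: t = x / v_x = 9.07 / 13.22 = 0.6861 s.
y = v_y0 t − ½ g t² = 5.719×0.6861 − 4.900×0.6861² = 1.62 m.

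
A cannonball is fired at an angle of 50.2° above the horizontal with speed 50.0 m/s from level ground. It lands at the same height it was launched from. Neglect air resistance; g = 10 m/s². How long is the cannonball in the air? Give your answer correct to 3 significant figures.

Vertical component: v_y = 50.0 sin 50.2° = 38.41 m/s.
For a projectile landing at launch height, time of flight is t = 2 v_y / g = 2 × 38.41 / 10 = 7.68 s.

7.68 s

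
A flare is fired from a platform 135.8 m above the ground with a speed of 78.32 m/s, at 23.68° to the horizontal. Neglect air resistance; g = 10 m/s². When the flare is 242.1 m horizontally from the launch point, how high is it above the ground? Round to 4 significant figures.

185.0 m

v_x = 78.32 cos 23.68° = 71.726 m/s, v_y0 = 78.32 sin 23.68° = 31.456 m/s.
Time to reach x = 242.1 m: t = x / v_x = 242.1 / 71.726 = 3.3753 s.
y = 135.8 + v_y0 t − ½ g t² = 135.8 + 31.456×3.3753 − 5.000×3.3753² = 185.0 m.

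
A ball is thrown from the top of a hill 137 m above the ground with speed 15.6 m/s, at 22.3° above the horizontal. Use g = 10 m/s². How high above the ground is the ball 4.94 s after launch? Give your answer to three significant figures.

v_y0 = 15.6 sin 22.3° = 5.920 m/s.
y(t) = 137 + v_y0 t − ½ g t² = 137 + 5.920×4.94 − ½×10×4.94² = 44.2 m.

44.2 m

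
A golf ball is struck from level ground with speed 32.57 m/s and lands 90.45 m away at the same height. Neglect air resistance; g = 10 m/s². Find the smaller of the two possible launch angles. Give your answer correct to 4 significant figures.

29.25°

Level-ground range: R = v₀² sin(2θ)/g ⇒ sin 2θ = R g / v₀² = 90.45×10/32.57² = 0.8527.
2θ = arcsin(0.8527) = 58.507° or 180° − 58.507° = 121.493°.
So θ = 29.25° or θ = 60.75°.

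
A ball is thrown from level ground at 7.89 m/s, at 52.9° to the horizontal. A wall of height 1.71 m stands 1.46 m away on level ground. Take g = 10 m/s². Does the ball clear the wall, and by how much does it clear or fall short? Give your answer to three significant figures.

v_x = 7.89 cos 52.9° = 4.759 m/s; v_y0 = 7.89 sin 52.9° = 6.293 m/s.
Time to reach the wall: t = 1.46 / 4.759 = 0.3068 s.
Height at that point: y = 6.293×0.3068 − 5.000×0.3068² = 1.460 m.
That is 1.71 − 1.460 = 0.250 m below the top of the wall, so the ball does not clear it.

No — it falls 0.250 m short of clearing the wall.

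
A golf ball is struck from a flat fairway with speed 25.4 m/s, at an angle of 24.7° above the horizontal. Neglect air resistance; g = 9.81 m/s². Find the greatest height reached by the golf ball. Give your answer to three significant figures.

Vertical component of launch velocity: v_y = 25.4 sin 24.7° = 10.61 m/s.
At the highest point the vertical velocity is zero, so v_y² = 2 g h_max.
h_max = (10.61)² / (2 × 9.81) = 112.6 / 19.62 = 5.74 m.

5.74 m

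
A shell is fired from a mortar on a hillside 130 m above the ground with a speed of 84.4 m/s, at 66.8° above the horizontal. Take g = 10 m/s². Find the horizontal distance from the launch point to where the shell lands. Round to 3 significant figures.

Components: v_x = 84.4 cos 66.8° = 33.25 m/s, v_y = 84.4 sin 66.8° = 77.58 m/s.
Vertical: 0 = 130 + 77.58 t − ½(10) t² ⇒ 5.000 t² − 77.58 t − 130 = 0.
t = [77.58 + √(6019 + 2600)] / 10.00 = 17.04 s.
Horizontal: R = v_x · t = 33.25 × 17.04 = 567 m.

567 m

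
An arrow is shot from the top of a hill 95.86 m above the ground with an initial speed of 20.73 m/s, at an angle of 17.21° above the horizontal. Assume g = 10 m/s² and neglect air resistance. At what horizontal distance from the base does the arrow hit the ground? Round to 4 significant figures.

99.70 m

Components: v_x = 20.73 cos 17.21° = 19.802 m/s, v_y = 20.73 sin 17.21° = 6.1335 m/s.
Vertical: 0 = 95.86 + 6.1335 t − ½(10) t² ⇒ 5.000 t² − 6.1335 t − 95.86 = 0.
t = [6.1335 + √(37.620 + 1917.2)] / 10.00 = 5.0347 s.
Horizontal: R = v_x · t = 19.802 × 5.0347 = 99.70 m.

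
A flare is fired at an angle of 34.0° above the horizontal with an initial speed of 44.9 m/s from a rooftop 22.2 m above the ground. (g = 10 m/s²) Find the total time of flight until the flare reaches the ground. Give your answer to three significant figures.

Vertical component: v_y = 44.9 sin 34.0° = 25.11 m/s.
Taking up as positive with launch at y = 22.2 m, landing at y = 0: 0 = 22.2 + 25.11 t − ½(10) t².
Solving 5.000 t² − 25.11 t − 22.2 = 0 gives t = [25.11 + √(25.11² + 4·5.000·22.2)] / 10.00 = 5.79 s.

5.79 s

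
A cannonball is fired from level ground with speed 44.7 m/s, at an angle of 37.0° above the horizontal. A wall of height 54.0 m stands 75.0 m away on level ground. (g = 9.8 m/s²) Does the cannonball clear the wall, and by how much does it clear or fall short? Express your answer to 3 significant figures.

v_x = 44.7 cos 37.0° = 35.70 m/s; v_y0 = 44.7 sin 37.0° = 26.90 m/s.
Time to reach the wall: t = 75.0 / 35.70 = 2.101 s.
Height at that point: y = 26.90×2.101 − 4.900×2.101² = 34.89 m.
That is 54.0 − 34.89 = 19.1 m below the top of the wall, so the cannonball does not clear it.

No — it falls 19.1 m short of clearing the wall.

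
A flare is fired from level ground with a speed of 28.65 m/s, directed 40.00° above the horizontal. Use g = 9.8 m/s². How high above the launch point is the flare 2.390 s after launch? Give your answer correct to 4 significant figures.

v_y0 = 28.65 sin 40.00° = 18.416 m/s.
y(t) = v_y0 t − ½ g t² = 18.416×2.390 − 4.900×2.390² = 16.02 m.

16.02 m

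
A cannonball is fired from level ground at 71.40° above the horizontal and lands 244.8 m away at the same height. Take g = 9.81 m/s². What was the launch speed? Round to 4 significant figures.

63.02 m/s

On level ground, R = v₀² sin(2θ) / g, so v₀ = √(R g / sin 2θ).
sin(2 × 71.40°) = 0.6046.
v₀ = √(244.8 × 9.81 / 0.6046) = √3972.0 = 63.02 m/s.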